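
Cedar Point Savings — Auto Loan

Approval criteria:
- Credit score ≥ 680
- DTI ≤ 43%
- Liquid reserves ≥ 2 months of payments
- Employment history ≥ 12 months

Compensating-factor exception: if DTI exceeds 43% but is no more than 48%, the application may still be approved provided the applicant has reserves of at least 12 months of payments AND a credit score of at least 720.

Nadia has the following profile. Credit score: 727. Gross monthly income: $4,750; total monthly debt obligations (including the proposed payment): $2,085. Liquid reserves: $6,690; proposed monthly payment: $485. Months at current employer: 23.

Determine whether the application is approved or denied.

Approved

Credit score 727 ≥ 680 (meets base)
DTI = 2,085/4,750 = 43.9% > 43% — standard DTI limit exceeded.
Reserves = 6,690/485 = 13.8 months ≥ 2
Employment 23 ≥ 12 months
43.9% falls in the override range (43%–48%), so the compensating-factor test applies.
Reserves 13.8 ≥ 12 months; credit score 727 ≥ 720.
Both compensating conditions met → exception applies.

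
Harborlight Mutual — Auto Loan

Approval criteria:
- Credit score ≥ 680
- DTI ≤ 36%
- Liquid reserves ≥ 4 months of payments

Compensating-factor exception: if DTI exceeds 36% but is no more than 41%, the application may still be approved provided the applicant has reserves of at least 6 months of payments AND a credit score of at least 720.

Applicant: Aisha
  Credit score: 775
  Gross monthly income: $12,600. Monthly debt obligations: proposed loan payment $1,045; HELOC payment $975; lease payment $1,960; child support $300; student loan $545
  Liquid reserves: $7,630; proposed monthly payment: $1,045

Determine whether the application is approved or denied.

Credit score 775 ≥ 680 (meets base)
Total debts = (1,045 + 975 + 1,960 + 300 + 545) = 4,825. DTI: 4,825 ÷ 12,600 = 38.3%, over the 36% base limit.
Liquid reserves cover 7,630/1,045 = 7.3 months — ≥ 4 required
38.3% falls in the override range (36%–41%), so the compensating-factor test applies.
Reserves 7.3 ≥ 6 months; credit score 775 ≥ 720.
Both override conditions satisfied; DTI exception granted.

Approved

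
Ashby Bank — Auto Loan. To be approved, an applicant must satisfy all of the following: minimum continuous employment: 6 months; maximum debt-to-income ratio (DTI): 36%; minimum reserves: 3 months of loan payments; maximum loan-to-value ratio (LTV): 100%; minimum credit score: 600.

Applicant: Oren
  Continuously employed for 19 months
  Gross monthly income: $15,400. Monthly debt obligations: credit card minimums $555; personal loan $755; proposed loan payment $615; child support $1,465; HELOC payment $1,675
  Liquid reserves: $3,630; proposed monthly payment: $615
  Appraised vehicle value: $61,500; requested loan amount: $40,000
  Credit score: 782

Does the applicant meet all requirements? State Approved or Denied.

Employment 19 ≥ 6 months
Total monthly debts = (555 + 755 + 615 + 1,465 + 1,675) = 5,065. Debt-to-income = 5,065/15,400 = 32.9% — meets 36% limit
Reserves: 3,630 ÷ 615 = 5.9 months (meets 3-month minimum)
Loan-to-value = 40,000/61,500 = 65% — pass (100% max)
Credit score 782 ≥ 600 (meets)
All criteria satisfied.

Approved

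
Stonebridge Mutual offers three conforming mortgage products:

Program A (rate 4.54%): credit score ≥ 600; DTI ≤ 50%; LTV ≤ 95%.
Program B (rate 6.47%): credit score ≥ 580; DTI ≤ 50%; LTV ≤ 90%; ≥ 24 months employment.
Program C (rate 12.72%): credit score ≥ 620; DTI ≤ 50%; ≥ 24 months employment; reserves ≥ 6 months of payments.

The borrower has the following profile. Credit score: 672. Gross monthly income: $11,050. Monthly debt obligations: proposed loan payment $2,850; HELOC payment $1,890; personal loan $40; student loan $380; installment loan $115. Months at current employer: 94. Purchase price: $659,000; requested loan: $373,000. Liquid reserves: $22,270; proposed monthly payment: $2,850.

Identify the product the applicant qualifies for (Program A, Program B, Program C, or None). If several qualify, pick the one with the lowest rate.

Program A

Total debts = (2,850 + 1,890 + 40 + 380 + 115) = 5,275; DTI = 5,275/11,050 = 47.7%.
LTV = 373,000/659,000 = 56.6%.
Reserves = 22,270/2,850 = 7.8 months.
Program A: score 672 ≥ 600; DTI 47.7% ≤ 50%; LTV 56.6% ≤ 95% → qualifies.
Program B: score 672 ≥ 580; DTI 47.7% ≤ 50%; LTV 56.6% ≤ 90%; employment 94 ≥ 24 mo → qualifies.
Program C: score 672 ≥ 620; DTI 47.7% ≤ 50%; employment 94 ≥ 24 mo; reserves 7.8 ≥ 6 mo → qualifies.
Qualifying: Program A, Program B, Program C. Lowest rate is 4.54% → Program A.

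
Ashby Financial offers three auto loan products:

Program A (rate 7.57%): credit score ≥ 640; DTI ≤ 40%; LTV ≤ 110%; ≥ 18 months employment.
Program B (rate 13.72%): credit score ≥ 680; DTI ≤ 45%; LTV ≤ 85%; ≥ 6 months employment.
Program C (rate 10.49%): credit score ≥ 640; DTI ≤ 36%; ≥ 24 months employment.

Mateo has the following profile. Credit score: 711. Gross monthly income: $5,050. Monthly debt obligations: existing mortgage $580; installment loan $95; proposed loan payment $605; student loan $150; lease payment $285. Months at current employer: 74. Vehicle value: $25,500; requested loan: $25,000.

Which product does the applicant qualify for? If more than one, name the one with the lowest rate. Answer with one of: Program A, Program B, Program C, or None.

Total debts = (580 + 95 + 605 + 150 + 285) = 1,715; DTI = 1,715/5,050 = 34%.
LTV = 25,000/25,500 = 98%.
Program A: score 711 ≥ 640; DTI 34% ≤ 40%; LTV 98% ≤ 110%; employment 74 ≥ 18 mo → qualifies.
Program B: score 711 ≥ 680; DTI 34% ≤ 45%; LTV 98% > 85%; employment 74 ≥ 6 mo → does not qualify.
Program C: score 711 ≥ 640; DTI 34% ≤ 36%; employment 74 ≥ 24 mo → qualifies.
Qualifying: Program A, Program C. Lowest rate is 7.57% → Program A.

Program A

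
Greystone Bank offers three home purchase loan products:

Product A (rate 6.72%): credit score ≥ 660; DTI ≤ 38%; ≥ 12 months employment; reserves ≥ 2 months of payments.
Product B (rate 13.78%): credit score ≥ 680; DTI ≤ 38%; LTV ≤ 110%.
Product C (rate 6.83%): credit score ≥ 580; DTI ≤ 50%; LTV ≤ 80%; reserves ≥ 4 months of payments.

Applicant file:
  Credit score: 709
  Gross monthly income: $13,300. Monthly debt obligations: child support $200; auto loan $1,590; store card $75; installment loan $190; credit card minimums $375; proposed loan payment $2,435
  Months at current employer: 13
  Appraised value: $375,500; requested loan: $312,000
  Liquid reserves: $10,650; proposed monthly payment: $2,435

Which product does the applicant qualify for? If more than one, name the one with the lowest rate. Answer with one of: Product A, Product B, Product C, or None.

Product A

Total debts = (200 + 1,590 + 75 + 190 + 375 + 2,435) = 4,865; DTI = 4,865/13,300 = 36.6%.
LTV = 312,000/375,500 = 83.1%.
Reserves = 10,650/2,435 = 4.4 months.
Product A: score 709 ≥ 660; DTI 36.6% ≤ 38%; employment 13 ≥ 12 mo; reserves 4.4 ≥ 2 mo → qualifies.
Product B: score 709 ≥ 680; DTI 36.6% ≤ 38%; LTV 83.1% ≤ 110% → qualifies.
Product C: score 709 ≥ 580; DTI 36.6% ≤ 50%; LTV 83.1% > 80%; reserves 4.4 ≥ 4 mo → does not qualify.
Qualifying: Product A, Product B. Lowest rate is 6.72% → Product A.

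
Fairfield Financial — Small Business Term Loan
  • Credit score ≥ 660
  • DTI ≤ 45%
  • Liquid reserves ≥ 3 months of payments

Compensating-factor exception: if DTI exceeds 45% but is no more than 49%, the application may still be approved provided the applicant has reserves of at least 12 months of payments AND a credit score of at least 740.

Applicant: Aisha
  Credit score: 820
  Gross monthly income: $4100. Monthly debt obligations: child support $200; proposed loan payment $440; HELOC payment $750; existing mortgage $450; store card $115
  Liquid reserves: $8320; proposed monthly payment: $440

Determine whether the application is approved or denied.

Credit score 820 ≥ 660 (meets base)
Total debts = (200 + 440 + 750 + 450 + 115) = 1,955. DTI: 1,955 ÷ 4,100 = 47.7%, over the 45% base limit.
Reserves = 8,320/440 = 18.9 months ≥ 3
47.7% falls in the override range (45%–49%), so the compensating-factor test applies.
Override check — reserves: 18.9 mo (ok); score: 820 (ok).
Both compensating conditions met → exception applies.

Approved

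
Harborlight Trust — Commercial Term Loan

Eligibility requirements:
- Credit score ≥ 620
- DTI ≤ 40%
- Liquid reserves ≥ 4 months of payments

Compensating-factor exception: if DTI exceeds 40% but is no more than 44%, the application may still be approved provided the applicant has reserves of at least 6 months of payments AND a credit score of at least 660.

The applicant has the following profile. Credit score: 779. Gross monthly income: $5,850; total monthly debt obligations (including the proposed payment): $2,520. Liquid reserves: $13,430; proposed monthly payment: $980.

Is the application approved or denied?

Approved

Credit score 779 ≥ 620 (meets base)
DTI: 2,520 ÷ 5,850 = 43.1%, over the 40% base limit.
Reserves = 13,430/980 = 13.7 months ≥ 4
43.1% falls in the override range (40%–44%), so the compensating-factor test applies.
Override check — reserves: 13.7 mo (ok); score: 779 (ok).
Both override conditions satisfied; DTI exception granted.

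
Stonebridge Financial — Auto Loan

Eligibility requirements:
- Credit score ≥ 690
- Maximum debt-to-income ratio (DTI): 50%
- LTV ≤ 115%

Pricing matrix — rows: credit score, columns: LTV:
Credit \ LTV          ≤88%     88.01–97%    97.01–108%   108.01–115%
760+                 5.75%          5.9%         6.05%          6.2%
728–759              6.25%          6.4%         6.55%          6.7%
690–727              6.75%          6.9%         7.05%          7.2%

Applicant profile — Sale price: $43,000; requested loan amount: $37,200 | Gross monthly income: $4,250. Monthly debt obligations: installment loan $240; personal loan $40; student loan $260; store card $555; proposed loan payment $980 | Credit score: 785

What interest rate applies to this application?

5.75%

Credit score 785 ≥ 690; Total monthly debts = (240 + 40 + 260 + 555 + 980) = 2,075. Debt-to-income = 2,075/4,250 = 48.8% — meets 50% limit
Loan-to-value = 37,200/43,000 = 86.5% — pass (115% max)
Credit 785 → row 760+; LTV 86.5% → column ≤88%. Grid cell → 5.75%.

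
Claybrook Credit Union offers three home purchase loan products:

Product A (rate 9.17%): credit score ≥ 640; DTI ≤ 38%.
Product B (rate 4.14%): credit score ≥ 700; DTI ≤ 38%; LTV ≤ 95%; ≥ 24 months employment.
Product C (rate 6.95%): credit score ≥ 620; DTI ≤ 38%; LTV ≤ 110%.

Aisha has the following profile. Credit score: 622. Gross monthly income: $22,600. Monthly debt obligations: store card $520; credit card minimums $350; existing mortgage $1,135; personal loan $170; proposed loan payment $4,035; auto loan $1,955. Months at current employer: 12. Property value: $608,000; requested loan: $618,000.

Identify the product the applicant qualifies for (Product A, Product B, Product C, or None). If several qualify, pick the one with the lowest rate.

Product C

Total debts = (520 + 350 + 1,135 + 170 + 4,035 + 1,955) = 8,165; DTI = 8,165/22,600 = 36.1%.
LTV = 618,000/608,000 = 101.6%.
Product A: score 622 < 640; DTI 36.1% ≤ 38% → does not qualify.
Product B: score 622 < 700; DTI 36.1% ≤ 38%; LTV 101.6% > 95%; employment 12 < 24 mo → does not qualify.
Product C: score 622 ≥ 620; DTI 36.1% ≤ 38%; LTV 101.6% ≤ 110% → qualifies.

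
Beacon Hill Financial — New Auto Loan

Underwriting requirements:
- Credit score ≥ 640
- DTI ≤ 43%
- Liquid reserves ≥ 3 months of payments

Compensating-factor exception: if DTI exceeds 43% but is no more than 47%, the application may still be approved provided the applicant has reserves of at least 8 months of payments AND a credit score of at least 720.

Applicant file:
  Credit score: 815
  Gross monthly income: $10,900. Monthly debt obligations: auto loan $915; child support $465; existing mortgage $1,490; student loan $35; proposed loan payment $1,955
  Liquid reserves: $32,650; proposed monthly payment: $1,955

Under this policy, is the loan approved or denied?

Approved

Credit score 815 ≥ 640 (meets base)
Total debts = (915 + 465 + 1,490 + 35 + 1,955) = 4,860. DTI: 4,860 ÷ 10,900 = 44.6%, over the 43% base limit.
Reserves: 32,650 ÷ 1,955 = 16.7 months (meets 3-month minimum)
44.6% falls in the override range (43%–47%), so the compensating-factor test applies.
Override check — reserves: 16.7 mo (ok); score: 815 (ok).
Both override conditions satisfied; DTI exception granted.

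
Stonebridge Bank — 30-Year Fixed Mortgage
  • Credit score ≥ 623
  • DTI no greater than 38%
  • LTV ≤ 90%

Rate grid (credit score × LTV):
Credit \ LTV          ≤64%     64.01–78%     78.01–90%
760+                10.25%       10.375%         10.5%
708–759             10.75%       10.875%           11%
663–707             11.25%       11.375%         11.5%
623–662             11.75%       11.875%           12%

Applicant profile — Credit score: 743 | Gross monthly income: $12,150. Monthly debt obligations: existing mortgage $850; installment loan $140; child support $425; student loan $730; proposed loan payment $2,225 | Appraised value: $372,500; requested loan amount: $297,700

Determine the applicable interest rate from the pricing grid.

11%

Credit score 743 ≥ 623; Total monthly debts = (850 + 140 + 425 + 730 + 2,225) = 4,370. DTI: 4,370 ÷ 12,150 = 36%, within the 38% cap
Loan-to-value = 297,700/372,500 = 79.9% — pass (90% max)
Score 743 is in the 708–759 band; LTV 79.9% is in the 78.01–90% band → 11%.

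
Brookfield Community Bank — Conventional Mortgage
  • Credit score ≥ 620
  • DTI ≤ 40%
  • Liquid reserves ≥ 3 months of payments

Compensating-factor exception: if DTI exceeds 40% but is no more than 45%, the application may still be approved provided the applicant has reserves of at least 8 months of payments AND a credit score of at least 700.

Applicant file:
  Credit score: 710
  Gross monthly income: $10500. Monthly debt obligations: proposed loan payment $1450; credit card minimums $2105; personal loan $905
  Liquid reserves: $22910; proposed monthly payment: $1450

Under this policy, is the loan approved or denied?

Credit score 710 ≥ 620 (meets base)
Total debts = (1,450 + 2,105 + 905) = 4,460. DTI = 4,460/10,500 = 42.5% > 40% — standard DTI limit exceeded.
Reserves: 22,910 ÷ 1,450 = 15.8 months (meets 3-month minimum)
DTI 42.5% is within the 40%–45% exception band; checking compensating factors.
Override check — reserves: 15.8 mo (ok); score: 710 (ok).
Both compensating conditions met → exception applies.

Approved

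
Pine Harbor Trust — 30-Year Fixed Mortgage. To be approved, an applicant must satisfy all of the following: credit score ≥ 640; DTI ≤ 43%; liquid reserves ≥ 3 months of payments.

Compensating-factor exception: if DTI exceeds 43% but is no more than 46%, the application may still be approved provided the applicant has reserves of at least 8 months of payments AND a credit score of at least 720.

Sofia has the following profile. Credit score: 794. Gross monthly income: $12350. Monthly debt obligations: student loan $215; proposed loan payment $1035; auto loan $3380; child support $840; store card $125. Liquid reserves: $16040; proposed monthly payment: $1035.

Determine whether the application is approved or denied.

Credit score 794 ≥ 640 (meets base)
Total debts = (215 + 1,035 + 3,380 + 840 + 125) = 5,595. DTI: 5,595 ÷ 12,350 = 45.3%, over the 43% base limit.
Liquid reserves cover 16,040/1,035 = 15.5 months — ≥ 3 required
DTI 45.3% is within the 43%–46% exception band; checking compensating factors.
Override check — reserves: 15.5 mo (ok); score: 794 (ok).
Both compensating conditions met → exception applies.

Approved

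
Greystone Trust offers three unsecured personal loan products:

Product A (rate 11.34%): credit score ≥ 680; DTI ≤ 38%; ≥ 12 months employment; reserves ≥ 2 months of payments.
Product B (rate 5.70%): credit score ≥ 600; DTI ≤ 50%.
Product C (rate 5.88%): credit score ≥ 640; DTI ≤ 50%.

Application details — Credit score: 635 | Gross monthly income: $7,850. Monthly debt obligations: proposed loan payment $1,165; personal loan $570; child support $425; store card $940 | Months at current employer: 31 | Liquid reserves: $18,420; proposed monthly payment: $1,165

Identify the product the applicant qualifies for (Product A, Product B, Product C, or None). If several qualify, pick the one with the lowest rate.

Total debts = (1,165 + 570 + 425 + 940) = 3,100; DTI = 3,100/7,850 = 39.5%.
Reserves = 18,420/1,165 = 15.8 months.
Product A: score 635 < 680; DTI 39.5% > 38%; employment 31 ≥ 12 mo; reserves 15.8 ≥ 2 mo → does not qualify.
Product B: score 635 ≥ 600; DTI 39.5% ≤ 50% → qualifies.
Product C: score 635 < 640; DTI 39.5% ≤ 50% → does not qualify.

Product B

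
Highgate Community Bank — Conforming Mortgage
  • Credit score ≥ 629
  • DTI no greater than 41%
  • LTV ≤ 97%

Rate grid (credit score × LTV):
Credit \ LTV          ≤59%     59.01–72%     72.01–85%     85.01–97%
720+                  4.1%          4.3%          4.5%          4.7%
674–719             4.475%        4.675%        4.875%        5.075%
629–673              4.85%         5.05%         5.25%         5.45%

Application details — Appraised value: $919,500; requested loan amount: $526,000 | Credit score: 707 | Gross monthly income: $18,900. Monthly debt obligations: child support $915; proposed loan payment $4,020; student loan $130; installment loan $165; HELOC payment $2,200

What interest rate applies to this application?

4.475%

Credit score 707 ≥ 629; Total monthly debts = (915 + 4,020 + 130 + 165 + 2,200) = 7,430. DTI = 7,430/18,900 = 39.3% ≤ 41%
Loan-to-value = 526,000/919,500 = 57.2% — pass (97% max)
Row: 707 falls in 674–719. Column: 57.2% falls in ≤59%. Rate = 4.475%.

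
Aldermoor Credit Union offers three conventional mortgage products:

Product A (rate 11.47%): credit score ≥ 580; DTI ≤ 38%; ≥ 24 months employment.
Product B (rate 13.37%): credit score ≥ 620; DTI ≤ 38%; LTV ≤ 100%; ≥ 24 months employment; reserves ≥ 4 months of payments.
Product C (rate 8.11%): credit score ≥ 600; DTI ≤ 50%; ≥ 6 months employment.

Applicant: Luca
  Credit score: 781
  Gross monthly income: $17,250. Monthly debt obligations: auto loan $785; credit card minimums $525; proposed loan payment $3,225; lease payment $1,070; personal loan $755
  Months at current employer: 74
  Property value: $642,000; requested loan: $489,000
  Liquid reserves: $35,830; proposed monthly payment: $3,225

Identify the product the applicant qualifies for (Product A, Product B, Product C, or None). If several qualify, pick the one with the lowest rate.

Total debts = (785 + 525 + 3,225 + 1,070 + 755) = 6,360; DTI = 6,360/17,250 = 36.9%.
LTV = 489,000/642,000 = 76.2%.
Reserves = 35,830/3,225 = 11.1 months.
Product A: score 781 ≥ 580; DTI 36.9% ≤ 38%; employment 74 ≥ 24 mo → qualifies.
Product B: score 781 ≥ 620; DTI 36.9% ≤ 38%; LTV 76.2% ≤ 100%; employment 74 ≥ 24 mo; reserves 11.1 ≥ 4 mo → qualifies.
Product C: score 781 ≥ 600; DTI 36.9% ≤ 50%; employment 74 ≥ 6 mo → qualifies.
Qualifying: Product A, Product B, Product C. Lowest rate is 8.11% → Product C.

Product C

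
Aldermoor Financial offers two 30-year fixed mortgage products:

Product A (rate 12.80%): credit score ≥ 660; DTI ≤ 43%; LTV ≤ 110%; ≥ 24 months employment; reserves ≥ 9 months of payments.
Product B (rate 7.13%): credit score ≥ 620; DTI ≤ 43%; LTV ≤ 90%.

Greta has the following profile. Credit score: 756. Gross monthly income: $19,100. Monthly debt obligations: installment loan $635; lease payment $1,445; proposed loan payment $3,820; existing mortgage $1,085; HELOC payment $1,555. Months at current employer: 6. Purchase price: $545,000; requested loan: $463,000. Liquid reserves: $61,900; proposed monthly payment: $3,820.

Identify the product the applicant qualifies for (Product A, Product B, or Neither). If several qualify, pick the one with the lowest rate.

Total debts = (635 + 1,445 + 3,820 + 1,085 + 1,555) = 8,540; DTI = 8,540/19,100 = 44.7%.
LTV = 463,000/545,000 = 85%.
Reserves = 61,900/3,820 = 16.2 months.
Product A: score 756 ≥ 660; DTI 44.7% > 43%; LTV 85% ≤ 110%; employment 6 < 24 mo; reserves 16.2 ≥ 9 mo → does not qualify.
Product B: score 756 ≥ 620; DTI 44.7% > 43%; LTV 85% ≤ 90% → does not qualify.

Neither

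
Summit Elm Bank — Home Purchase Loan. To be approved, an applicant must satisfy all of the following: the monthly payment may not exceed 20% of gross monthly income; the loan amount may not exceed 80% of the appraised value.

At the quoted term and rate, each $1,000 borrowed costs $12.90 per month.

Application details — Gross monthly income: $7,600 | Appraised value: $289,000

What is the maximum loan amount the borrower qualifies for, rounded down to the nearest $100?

Payment cap: 20% × $7,600 = $1,520/month.
At $12.90 per $1,000, that supports 1,520/12.90 × 1,000 ≈ $117,829 → $117,800.
LTV cap: 80% × $289,000 = $231,200 → $231,200.
Binding constraint: payment-to-income.

$117,800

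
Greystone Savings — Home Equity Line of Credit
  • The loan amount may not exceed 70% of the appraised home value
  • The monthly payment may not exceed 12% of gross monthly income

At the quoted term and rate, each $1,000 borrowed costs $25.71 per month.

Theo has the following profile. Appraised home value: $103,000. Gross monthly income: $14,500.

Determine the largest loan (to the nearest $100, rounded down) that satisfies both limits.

$67,600

Payment cap: 12% × $14,500 = $1,740/month.
At $25.71 per $1,000, that supports 1,740/25.71 × 1,000 ≈ $67,677 → $67,600.
LTV cap: 70% × $103,000 = $72,100 → $72,100.
Binding constraint: payment-to-income.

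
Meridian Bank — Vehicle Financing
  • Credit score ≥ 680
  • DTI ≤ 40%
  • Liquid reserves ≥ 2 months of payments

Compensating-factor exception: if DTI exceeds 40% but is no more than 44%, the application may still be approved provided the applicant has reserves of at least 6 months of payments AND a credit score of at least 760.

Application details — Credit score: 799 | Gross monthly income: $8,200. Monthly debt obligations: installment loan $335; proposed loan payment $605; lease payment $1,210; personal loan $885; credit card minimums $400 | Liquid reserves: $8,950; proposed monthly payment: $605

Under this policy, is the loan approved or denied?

Credit score 799 ≥ 680 (meets base)
Total debts = (335 + 605 + 1,210 + 885 + 400) = 3,435. DTI: 3,435 ÷ 8,200 = 41.9%, over the 40% base limit.
Liquid reserves cover 8,950/605 = 14.8 months — ≥ 2 required
41.9% falls in the override range (40%–44%), so the compensating-factor test applies.
Reserves 14.8 ≥ 6 months; credit score 799 ≥ 760.
Both override conditions satisfied; DTI exception granted.

Approved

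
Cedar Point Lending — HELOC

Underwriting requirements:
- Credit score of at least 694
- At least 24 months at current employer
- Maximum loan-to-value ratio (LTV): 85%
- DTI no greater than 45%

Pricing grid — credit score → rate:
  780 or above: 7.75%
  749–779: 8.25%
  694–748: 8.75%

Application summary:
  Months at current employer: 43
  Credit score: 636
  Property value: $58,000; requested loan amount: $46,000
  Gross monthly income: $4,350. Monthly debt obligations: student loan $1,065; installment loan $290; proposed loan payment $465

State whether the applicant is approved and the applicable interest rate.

Denied

Credit score 636 < 694 (below minimum)
Employment 43 ≥ 24 months
Total monthly debts = (1,065 + 290 + 465) = 1,820. DTI: 1,820 ÷ 4,350 = 41.8%, within the 45% cap
LTV: 46,000 ÷ 58,000 = 79.3%, within 85% cap
Not all requirements met → denied.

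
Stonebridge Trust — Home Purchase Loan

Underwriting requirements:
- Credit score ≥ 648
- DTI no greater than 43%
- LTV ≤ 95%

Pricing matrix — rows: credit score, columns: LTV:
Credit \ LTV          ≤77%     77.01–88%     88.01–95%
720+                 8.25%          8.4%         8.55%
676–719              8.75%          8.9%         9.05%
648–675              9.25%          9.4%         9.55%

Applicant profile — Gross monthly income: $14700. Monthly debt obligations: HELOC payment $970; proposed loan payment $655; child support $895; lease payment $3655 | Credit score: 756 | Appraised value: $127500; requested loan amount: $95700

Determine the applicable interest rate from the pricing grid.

8.25%

Credit score 756 ≥ 648; Total monthly debts = (970 + 655 + 895 + 3,655) = 6,175. Debt-to-income = 6,175/14,700 = 42% — meets 43% limit
LTV = 95,700/127,500 = 75.1% ≤ 95%
Row: 756 falls in 720+. Column: 75.1% falls in ≤77%. Rate = 8.25%.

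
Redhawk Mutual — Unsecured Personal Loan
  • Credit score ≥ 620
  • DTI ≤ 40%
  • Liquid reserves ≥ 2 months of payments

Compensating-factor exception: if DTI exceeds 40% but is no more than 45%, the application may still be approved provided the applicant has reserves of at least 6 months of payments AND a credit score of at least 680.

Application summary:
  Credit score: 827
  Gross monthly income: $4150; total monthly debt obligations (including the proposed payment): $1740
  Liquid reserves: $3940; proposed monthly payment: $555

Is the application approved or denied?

Credit score 827 ≥ 620 (meets base)
DTI: 1,740 ÷ 4,150 = 41.9%, over the 40% base limit.
Reserves = 3,940/555 = 7.1 months ≥ 2
41.9% falls in the override range (40%–45%), so the compensating-factor test applies.
Override check — reserves: 7.1 mo (ok); score: 827 (ok).
Both override conditions satisfied; DTI exception granted.

Approved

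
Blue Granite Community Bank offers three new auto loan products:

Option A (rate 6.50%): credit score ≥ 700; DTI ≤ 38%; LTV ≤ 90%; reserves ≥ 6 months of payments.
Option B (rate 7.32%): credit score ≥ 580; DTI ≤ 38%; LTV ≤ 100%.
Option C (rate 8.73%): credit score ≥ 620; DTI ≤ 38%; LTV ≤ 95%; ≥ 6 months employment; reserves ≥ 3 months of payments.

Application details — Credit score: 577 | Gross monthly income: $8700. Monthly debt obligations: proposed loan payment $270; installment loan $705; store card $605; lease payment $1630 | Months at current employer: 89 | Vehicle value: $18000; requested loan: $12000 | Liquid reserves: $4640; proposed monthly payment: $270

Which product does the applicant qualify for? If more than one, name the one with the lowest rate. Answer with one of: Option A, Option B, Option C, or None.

None

Total debts = (270 + 705 + 605 + 1,630) = 3,210; DTI = 3,210/8,700 = 36.9%.
LTV = 12,000/18,000 = 66.7%.
Reserves = 4,640/270 = 17.2 months.
Option A: score 577 < 700; DTI 36.9% ≤ 38%; LTV 66.7% ≤ 90%; reserves 17.2 ≥ 6 mo → does not qualify.
Option B: score 577 < 580; DTI 36.9% ≤ 38%; LTV 66.7% ≤ 100% → does not qualify.
Option C: score 577 < 620; DTI 36.9% ≤ 38%; LTV 66.7% ≤ 95%; employment 89 ≥ 6 mo; reserves 17.2 ≥ 3 mo → does not qualify.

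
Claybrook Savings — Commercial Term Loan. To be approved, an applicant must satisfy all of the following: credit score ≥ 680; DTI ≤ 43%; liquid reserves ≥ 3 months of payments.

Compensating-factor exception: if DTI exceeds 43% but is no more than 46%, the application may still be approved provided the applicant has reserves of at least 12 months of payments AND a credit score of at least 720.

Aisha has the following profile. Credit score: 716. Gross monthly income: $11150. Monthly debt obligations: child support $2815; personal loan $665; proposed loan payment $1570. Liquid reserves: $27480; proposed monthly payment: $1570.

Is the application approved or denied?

Denied

Credit score 716 ≥ 680 (meets base)
Total debts = (2,815 + 665 + 1,570) = 5,050. DTI = 5,050/11,150 = 45.3% > 43% — standard DTI limit exceeded.
Reserves = 27,480/1,570 = 17.5 months ≥ 3
45.3% falls in the override range (43%–46%), so the compensating-factor test applies.
Reserves 17.5 ≥ 12 months; credit score 716 < 720.
Override conditions not both satisfied; exception does not apply.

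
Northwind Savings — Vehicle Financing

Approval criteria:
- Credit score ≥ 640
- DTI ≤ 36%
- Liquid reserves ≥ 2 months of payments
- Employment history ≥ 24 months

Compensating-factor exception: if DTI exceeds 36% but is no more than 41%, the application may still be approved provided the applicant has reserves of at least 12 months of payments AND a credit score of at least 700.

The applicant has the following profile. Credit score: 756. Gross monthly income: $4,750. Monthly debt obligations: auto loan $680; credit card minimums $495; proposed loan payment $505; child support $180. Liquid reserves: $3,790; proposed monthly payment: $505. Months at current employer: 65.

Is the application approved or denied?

Credit score 756 ≥ 640 (meets base)
Total debts = (680 + 495 + 505 + 180) = 1,860. DTI = 1,860/4,750 = 39.2% > 36% — standard DTI limit exceeded.
Reserves = 3,790/505 = 7.5 months ≥ 2
Employment 65 ≥ 24 months
39.2% falls in the override range (36%–41%), so the compensating-factor test applies.
Reserves 7.5 < 12 months; credit score 756 ≥ 700.
Compensating-factor requirement not fully met.

Denied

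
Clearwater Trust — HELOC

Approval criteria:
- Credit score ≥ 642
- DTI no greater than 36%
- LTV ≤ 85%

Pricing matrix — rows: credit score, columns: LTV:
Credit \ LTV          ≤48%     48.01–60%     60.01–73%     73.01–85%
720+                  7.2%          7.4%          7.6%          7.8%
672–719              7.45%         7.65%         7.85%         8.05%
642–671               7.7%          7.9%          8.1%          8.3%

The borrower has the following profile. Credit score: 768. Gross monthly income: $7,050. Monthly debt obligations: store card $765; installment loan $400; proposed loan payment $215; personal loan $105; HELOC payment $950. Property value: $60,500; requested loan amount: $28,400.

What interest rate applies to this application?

7.2%

Credit score 768 ≥ 642; Total monthly debts = (765 + 400 + 215 + 105 + 950) = 2,435. Debt-to-income = 2,435/7,050 = 34.5% — meets 36% limit
LTV: 28,400 ÷ 60,500 = 46.9%, within 85% cap
Credit 768 → row 720+; LTV 46.9% → column ≤48%. Grid cell → 7.2%.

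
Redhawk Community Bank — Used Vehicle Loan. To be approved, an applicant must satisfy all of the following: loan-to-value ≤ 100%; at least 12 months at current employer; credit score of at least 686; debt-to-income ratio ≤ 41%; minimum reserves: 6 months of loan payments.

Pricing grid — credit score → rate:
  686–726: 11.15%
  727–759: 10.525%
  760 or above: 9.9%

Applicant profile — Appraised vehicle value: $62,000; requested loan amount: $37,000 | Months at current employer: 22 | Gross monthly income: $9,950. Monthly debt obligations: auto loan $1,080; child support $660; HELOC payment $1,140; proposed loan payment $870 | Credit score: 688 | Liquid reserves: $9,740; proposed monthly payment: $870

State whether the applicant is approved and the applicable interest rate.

Credit score 688 ≥ 686 (meets minimum)
Reserves = 9,740/870 = 11.2 months ≥ 6
Employment 22 ≥ 12 months
Total monthly debts = (1,080 + 660 + 1,140 + 870) = 3,750. DTI: 3,750 ÷ 9,950 = 37.7%, within the 41% cap
Loan-to-value = 37,000/62,000 = 59.7% — pass (100% max)
All requirements met. Score 688 falls in the 686–726 tier → 11.15%.

Approved at 11.15%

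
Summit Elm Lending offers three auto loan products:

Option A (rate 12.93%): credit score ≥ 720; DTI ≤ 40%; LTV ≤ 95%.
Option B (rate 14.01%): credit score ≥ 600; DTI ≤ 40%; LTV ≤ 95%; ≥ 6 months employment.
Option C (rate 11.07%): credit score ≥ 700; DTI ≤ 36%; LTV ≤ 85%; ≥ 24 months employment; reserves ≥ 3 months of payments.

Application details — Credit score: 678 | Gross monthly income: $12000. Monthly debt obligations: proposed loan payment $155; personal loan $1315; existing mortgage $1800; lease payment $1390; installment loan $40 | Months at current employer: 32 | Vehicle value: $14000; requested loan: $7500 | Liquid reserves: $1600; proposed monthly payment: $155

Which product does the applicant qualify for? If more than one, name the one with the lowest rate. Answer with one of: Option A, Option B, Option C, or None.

Total debts = (155 + 1,315 + 1,800 + 1,390 + 40) = 4,700; DTI = 4,700/12,000 = 39.2%.
LTV = 7,500/14,000 = 53.6%.
Reserves = 1,600/155 = 10.3 months.
Option A: score 678 < 720; DTI 39.2% ≤ 40%; LTV 53.6% ≤ 95% → does not qualify.
Option B: score 678 ≥ 600; DTI 39.2% ≤ 40%; LTV 53.6% ≤ 95%; employment 32 ≥ 6 mo → qualifies.
Option C: score 678 < 700; DTI 39.2% > 36%; LTV 53.6% ≤ 85%; employment 32 ≥ 24 mo; reserves 10.3 ≥ 3 mo → does not qualify.

Option B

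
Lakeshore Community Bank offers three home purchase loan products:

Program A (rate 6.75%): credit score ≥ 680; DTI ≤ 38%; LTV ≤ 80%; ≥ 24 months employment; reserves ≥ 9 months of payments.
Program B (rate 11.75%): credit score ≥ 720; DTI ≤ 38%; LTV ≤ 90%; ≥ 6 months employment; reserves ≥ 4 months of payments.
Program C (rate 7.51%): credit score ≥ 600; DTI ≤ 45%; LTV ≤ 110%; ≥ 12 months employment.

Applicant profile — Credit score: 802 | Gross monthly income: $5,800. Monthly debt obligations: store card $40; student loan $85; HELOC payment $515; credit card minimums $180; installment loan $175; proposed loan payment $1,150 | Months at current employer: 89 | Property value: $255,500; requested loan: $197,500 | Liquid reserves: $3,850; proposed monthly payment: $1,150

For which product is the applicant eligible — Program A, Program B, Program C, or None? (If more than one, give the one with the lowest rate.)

Total debts = (40 + 85 + 515 + 180 + 175 + 1,150) = 2,145; DTI = 2,145/5,800 = 37%.
LTV = 197,500/255,500 = 77.3%.
Reserves = 3,850/1,150 = 3.3 months.
Program A: score 802 ≥ 680; DTI 37% ≤ 38%; LTV 77.3% ≤ 80%; employment 89 ≥ 24 mo; reserves 3.3 < 9 mo → does not qualify.
Program B: score 802 ≥ 720; DTI 37% ≤ 38%; LTV 77.3% ≤ 90%; employment 89 ≥ 6 mo; reserves 3.3 < 4 mo → does not qualify.
Program C: score 802 ≥ 600; DTI 37% ≤ 45%; LTV 77.3% ≤ 110%; employment 89 ≥ 12 mo → qualifies.

Program C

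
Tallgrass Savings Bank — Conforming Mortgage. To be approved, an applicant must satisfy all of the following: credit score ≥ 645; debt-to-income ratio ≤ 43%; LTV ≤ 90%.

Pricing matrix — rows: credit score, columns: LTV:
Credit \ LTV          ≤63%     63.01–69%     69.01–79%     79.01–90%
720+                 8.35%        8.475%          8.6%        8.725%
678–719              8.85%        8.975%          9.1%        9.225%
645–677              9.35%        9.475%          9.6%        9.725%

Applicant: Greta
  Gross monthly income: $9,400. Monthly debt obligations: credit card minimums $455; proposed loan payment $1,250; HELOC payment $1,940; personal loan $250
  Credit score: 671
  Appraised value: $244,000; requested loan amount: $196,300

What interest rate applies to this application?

Credit score 671 ≥ 645; Total monthly debts = (455 + 1,250 + 1,940 + 250) = 3,895. DTI: 3,895 ÷ 9,400 = 41.4%, within the 43% cap
LTV: 196,300 ÷ 244,000 = 80.5%, within 90% cap
Credit 671 → row 645–677; LTV 80.5% → column 79.01–90%. Grid cell → 9.725%.

9.725%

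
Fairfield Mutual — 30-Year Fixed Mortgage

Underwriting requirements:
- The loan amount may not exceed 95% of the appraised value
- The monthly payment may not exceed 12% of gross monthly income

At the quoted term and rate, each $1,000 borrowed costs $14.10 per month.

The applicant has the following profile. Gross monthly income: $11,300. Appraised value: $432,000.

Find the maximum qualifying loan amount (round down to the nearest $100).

$96,100

Payment cap: 12% × $11,300 = $1,356/month.
At $14.10 per $1,000, that supports 1,356/14.10 × 1,000 ≈ $96,170 → $96,100.
LTV cap: 95% × $432,000 = $410,400 → $410,400.
Binding constraint: payment-to-income.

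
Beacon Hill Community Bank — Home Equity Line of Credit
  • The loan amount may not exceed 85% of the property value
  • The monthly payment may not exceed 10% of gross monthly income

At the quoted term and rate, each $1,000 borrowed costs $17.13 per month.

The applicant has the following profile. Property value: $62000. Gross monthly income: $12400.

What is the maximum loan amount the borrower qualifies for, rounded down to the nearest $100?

$52,700

Payment cap: 10% × $12,400 = $1,240/month.
At $17.13 per $1,000, that supports 1,240/17.13 × 1,000 ≈ $72,387 → $72,300.
LTV cap: 85% × $62,000 = $52,700 → $52,700.
Binding constraint: loan-to-value.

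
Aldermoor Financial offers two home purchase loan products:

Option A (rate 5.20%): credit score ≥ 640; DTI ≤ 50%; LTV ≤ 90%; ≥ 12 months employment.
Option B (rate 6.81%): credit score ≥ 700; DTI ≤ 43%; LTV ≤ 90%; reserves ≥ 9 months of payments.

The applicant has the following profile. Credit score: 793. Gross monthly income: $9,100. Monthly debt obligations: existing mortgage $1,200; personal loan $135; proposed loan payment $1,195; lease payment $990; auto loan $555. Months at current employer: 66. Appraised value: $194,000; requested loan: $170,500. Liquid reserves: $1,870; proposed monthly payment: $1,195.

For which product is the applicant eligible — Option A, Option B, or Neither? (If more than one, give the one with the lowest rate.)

Option A

Total debts = (1,200 + 135 + 1,195 + 990 + 555) = 4,075; DTI = 4,075/9,100 = 44.8%.
LTV = 170,500/194,000 = 87.9%.
Reserves = 1,870/1,195 = 1.6 months.
Option A: score 793 ≥ 640; DTI 44.8% ≤ 50%; LTV 87.9% ≤ 90%; employment 66 ≥ 12 mo → qualifies.
Option B: score 793 ≥ 700; DTI 44.8% > 43%; LTV 87.9% ≤ 90%; reserves 1.6 < 9 mo → does not qualify.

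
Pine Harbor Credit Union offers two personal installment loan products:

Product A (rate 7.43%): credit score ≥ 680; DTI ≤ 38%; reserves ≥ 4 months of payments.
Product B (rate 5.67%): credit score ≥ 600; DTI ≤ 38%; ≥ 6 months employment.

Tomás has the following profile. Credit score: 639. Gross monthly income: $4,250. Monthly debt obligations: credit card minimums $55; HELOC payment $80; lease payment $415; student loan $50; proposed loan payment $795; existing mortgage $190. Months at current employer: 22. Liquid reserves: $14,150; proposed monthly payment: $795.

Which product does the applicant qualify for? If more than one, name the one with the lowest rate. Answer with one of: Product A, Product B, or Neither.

Product B

Total debts = (55 + 80 + 415 + 50 + 795 + 190) = 1,585; DTI = 1,585/4,250 = 37.3%.
Reserves = 14,150/795 = 17.8 months.
Product A: score 639 < 680; DTI 37.3% ≤ 38%; reserves 17.8 ≥ 4 mo → does not qualify.
Product B: score 639 ≥ 600; DTI 37.3% ≤ 38%; employment 22 ≥ 6 mo → qualifies.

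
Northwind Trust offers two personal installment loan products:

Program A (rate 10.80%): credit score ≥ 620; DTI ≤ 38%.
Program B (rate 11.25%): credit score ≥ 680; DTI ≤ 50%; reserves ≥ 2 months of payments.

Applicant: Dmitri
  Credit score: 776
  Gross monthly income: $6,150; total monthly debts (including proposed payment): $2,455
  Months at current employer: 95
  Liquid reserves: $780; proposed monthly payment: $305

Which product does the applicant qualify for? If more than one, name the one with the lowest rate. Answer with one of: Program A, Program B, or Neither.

DTI = 2,455/6,150 = 39.9%.
Reserves = 780/305 = 2.6 months.
Program A: score 776 ≥ 620; DTI 39.9% > 38% → does not qualify.
Program B: score 776 ≥ 680; DTI 39.9% ≤ 50%; reserves 2.6 ≥ 2 mo → qualifies.

Program B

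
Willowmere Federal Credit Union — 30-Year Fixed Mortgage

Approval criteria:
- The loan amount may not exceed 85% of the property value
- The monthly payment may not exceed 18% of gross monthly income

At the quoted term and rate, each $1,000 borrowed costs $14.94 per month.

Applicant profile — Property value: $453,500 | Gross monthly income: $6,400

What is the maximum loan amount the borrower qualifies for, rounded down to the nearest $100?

$77,100

Payment cap: 18% × $6,400 = $1,152/month.
At $14.94 per $1,000, that supports 1,152/14.94 × 1,000 ≈ $77,108 → $77,100.
LTV cap: 85% × $453,500 = $385,475 → $385,400.
Binding constraint: payment-to-income.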